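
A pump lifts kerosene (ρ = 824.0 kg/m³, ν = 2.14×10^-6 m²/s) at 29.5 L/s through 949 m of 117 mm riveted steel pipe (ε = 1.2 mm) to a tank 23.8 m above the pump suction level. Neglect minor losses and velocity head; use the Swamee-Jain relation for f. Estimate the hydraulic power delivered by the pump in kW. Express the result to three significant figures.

P_hyd ≈ 34.5 kW

V = 4Q/(πD²) = 2.744 m/s; Re = 1.50×10^5; ε/D = 0.0103; f = 0.03881
h_f = f(L/D)V²/2g = 120.8 m
Total head H = z + h_f = 23.8 + 120.8 = 144.6 m
P_hyd = ρgQH = 824.0·9.81·0.0295·144.6 = 34.48 kW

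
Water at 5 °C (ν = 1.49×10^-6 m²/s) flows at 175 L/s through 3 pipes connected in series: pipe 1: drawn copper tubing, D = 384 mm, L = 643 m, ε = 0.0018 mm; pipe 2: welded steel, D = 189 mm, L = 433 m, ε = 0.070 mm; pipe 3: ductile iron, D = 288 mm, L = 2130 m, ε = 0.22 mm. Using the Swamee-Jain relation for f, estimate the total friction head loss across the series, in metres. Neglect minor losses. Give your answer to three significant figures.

Pipe 1: V = 1.511 m/s, Re = 3.89×10^5, ε/D = 4.69×10^-6, f = 0.01376, h_1 = f(L/D)V²/2g = 2.682 m
Pipe 2: V = 6.238 m/s, Re = 7.91×10^5, ε/D = 3.70×10^-4, f = 0.01651, h_2 = f(L/D)V²/2g = 74.99 m
Pipe 3: V = 2.686 m/s, Re = 5.19×10^5, ε/D = 7.64×10^-4, f = 0.01922, h_3 = f(L/D)V²/2g = 52.30 m
Series → Q common, losses add: H = Σh = 130.0 m

H ≈ 130 m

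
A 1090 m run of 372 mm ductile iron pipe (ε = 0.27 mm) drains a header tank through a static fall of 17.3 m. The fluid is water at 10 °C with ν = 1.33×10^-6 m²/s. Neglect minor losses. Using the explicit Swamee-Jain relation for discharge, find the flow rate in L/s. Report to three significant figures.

Swamee-Jain (Type II): Q = -0.965·√(gD⁵h_f/L)·ln[ε/(3.7D) + √(3.17ν²L/(gD³h_f))]
√(gD⁵h_f/L) = √(9.81·0.372⁵·17.3/1090) = 0.03330
ε/(3.7D) = 1.96×10^-4; √(3.17ν²L/(gD³h_f)) = 2.64×10^-5
Q = -0.965·0.03330·ln(2.226×10^-4) = 0.2703 m³/s
Check: V = 2.49 m/s, Re = 6.96×10^5, f = 0.01884, h_f = 17.4 m ≈ 17.3 m ✓

Q ≈ 270 L/s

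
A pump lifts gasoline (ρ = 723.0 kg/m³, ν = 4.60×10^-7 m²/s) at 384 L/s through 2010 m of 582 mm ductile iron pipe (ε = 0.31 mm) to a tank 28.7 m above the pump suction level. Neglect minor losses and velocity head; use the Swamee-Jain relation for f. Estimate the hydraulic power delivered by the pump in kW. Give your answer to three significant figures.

P_hyd ≈ 95.4 kW

V = 4Q/(πD²) = 1.443 m/s; Re = 1.83×10^6; ε/D = 5.33×10^-4; f = 0.01728
h_f = f(L/D)V²/2g = 6.338 m
Total head H = z + h_f = 28.7 + 6.338 = 35.04 m
P_hyd = ρgQH = 723.0·9.81·0.384·35.04 = 95.43 kW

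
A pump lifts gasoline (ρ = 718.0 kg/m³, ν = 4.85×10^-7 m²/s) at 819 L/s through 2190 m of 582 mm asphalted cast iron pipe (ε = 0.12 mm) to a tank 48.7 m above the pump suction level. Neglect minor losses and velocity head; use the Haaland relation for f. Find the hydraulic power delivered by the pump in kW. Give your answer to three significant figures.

V = 4Q/(πD²) = 3.079 m/s; Re = 3.69×10^6; ε/D = 2.06×10^-4; f = 0.01409
h_f = f(L/D)V²/2g = 25.60 m
Total head H = z + h_f = 48.7 + 25.60 = 74.30 m
P_hyd = ρgQH = 718.0·9.81·0.819·74.30 = 428.6 kW

P_hyd ≈ 429 kW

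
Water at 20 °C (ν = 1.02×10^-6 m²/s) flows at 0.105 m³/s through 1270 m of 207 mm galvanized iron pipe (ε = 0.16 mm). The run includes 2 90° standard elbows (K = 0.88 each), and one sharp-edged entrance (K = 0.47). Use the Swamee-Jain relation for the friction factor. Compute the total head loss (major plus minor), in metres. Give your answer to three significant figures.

H_L ≈ 59.4 m

V = 4Q/(πD²) = 3.120 m/s; V²/2g = 0.4962 m
Re = 6.33×10^5, ε/D = 7.73×10^-4 → f = 0.01914 (Swamee-Jain)
Major: h_f = f(L/D)·V²/2g = 0.01914·6135·0.4962 = 58.28 m
Minor: ΣK = 2.23; h_m = ΣK·V²/2g = 1.106 m
Total H_L = 58.28 + 1.106 = 59.38 m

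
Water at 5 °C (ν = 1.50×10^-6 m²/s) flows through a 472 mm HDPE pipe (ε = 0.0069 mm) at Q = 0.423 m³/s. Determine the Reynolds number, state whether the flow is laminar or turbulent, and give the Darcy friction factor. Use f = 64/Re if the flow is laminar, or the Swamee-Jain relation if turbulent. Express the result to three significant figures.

Re ≈ 7.61×10^5; turbulent; f ≈ 0.0125

V = 4Q/(πD²) = 2.418 m/s
Re = VD/ν = 2.418·0.472/1.50×10^-6 = 7.61×10^5
Re > 4000 → turbulent; ε/D = 1.46×10^-5
Swamee-Jain: f = 0.01246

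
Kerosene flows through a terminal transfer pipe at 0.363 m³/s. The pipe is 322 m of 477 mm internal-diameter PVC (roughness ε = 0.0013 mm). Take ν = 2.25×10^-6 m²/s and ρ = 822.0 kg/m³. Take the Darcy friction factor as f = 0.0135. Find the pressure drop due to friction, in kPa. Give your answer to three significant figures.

V = 4Q/(πD²) = 4·0.363/(π·0.477²) = 2.031 m/s
h_f = f(L/D)V²/(2g) = 0.01350·(322/0.477)·2.031²/(2·9.81) = 1.917 m
Δp = ρg·h_f = 822.0·9.81·1.917 = 15.46 kPa

Δp ≈ 15.5 kPa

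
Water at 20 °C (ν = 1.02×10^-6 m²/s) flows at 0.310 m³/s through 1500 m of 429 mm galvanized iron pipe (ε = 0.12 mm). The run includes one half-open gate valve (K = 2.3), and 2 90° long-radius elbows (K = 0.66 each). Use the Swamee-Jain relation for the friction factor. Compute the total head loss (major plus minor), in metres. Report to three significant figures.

V = 4Q/(πD²) = 2.145 m/s; V²/2g = 0.2344 m
Re = 9.02×10^5, ε/D = 2.80×10^-4 → f = 0.01565 (Swamee-Jain)
Major: h_f = f(L/D)·V²/2g = 0.01565·3497·0.2344 = 12.83 m
Minor: ΣK = 3.62; h_m = ΣK·V²/2g = 0.8486 m
Total H_L = 12.83 + 0.8486 = 13.67 m

H_L ≈ 13.7 m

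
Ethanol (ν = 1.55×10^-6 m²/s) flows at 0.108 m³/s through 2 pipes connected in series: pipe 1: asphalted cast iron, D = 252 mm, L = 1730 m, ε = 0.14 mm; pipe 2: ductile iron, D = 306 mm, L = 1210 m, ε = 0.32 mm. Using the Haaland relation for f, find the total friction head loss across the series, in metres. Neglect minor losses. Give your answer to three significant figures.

Pipe 1: V = 2.165 m/s, Re = 3.52×10^5, ε/D = 5.56×10^-4, f = 0.01822, h_1 = f(L/D)V²/2g = 29.89 m
Pipe 2: V = 1.469 m/s, Re = 2.90×10^5, ε/D = 0.00105, f = 0.02074, h_2 = f(L/D)V²/2g = 9.016 m
Series → Q common, losses add: H = Σh = 38.91 m

H ≈ 38.9 m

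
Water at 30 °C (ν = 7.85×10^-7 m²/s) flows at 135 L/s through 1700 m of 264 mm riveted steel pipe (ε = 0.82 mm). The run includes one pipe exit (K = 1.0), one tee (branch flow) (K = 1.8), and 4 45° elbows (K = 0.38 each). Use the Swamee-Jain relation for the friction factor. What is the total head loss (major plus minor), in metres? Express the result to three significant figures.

H_L ≈ 54.6 m

V = 4Q/(πD²) = 2.466 m/s; V²/2g = 0.3100 m
Re = 8.29×10^5, ε/D = 0.00311 → f = 0.02666 (Swamee-Jain)
Major: h_f = f(L/D)·V²/2g = 0.02666·6439·0.3100 = 53.22 m
Minor: ΣK = 4.32; h_m = ΣK·V²/2g = 1.339 m
Total H_L = 53.22 + 1.339 = 54.56 m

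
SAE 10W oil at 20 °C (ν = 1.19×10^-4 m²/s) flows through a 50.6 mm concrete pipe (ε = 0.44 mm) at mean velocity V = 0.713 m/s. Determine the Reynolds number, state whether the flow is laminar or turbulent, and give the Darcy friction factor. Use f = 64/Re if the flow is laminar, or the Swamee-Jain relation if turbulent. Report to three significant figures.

Re = VD/ν = 0.7130·0.0506/1.19×10^-4 = 303
Re < 2300 → laminar → f = 64/Re = 0.2111

Re ≈ 303; laminar; f = 64/Re ≈ 0.211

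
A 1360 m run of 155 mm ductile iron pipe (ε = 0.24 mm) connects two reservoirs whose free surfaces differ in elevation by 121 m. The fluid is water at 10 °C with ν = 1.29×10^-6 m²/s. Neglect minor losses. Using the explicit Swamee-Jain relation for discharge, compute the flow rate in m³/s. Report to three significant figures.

Swamee-Jain (Type II): Q = -0.965·√(gD⁵h_f/L)·ln[ε/(3.7D) + √(3.17ν²L/(gD³h_f))]
√(gD⁵h_f/L) = √(9.81·0.155⁵·121/1360) = 0.008837
ε/(3.7D) = 4.18×10^-4; √(3.17ν²L/(gD³h_f)) = 4.03×10^-5
Q = -0.965·0.008837·ln(4.588×10^-4) = 0.06555 m³/s
Check: V = 3.47 m/s, Re = 4.17×10^5, f = 0.02256, h_f = 122 m ≈ 121 m ✓

Q ≈ 0.0655 m³/s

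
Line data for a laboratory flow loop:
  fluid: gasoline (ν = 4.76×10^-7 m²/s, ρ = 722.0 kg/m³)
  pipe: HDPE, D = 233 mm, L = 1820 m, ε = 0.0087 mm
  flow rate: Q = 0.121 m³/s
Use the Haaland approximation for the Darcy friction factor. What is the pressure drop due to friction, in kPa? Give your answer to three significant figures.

V = 4Q/(πD²) = 4·0.121/(π·0.233²) = 2.838 m/s
Re = VD/ν = 2.838·0.233/4.76×10^-7 = 1.39×10^6 → turbulent
ε/D = 0.0087/233 = 3.73×10^-5
Haaland: f = 0.01183
h_f = f(L/D)V²/(2g) = 0.01183·(1820/0.233)·2.838²/(2·9.81) = 37.94 m
Δp = ρg·h_f = 722.0·9.81·37.94 = 268.7 kPa

Δp ≈ 269 kPa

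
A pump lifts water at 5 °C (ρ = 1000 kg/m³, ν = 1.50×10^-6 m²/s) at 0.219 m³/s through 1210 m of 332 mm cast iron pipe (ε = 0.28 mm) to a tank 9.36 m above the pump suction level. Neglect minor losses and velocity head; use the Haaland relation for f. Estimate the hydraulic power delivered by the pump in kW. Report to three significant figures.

V = 4Q/(πD²) = 2.530 m/s; Re = 5.60×10^5; ε/D = 8.43×10^-4; f = 0.01941
h_f = f(L/D)V²/2g = 23.08 m
Total head H = z + h_f = 9.36 + 23.08 = 32.44 m
P_hyd = ρgQH = 1000·9.81·0.219·32.44 = 69.69 kW

P_hyd ≈ 69.7 kW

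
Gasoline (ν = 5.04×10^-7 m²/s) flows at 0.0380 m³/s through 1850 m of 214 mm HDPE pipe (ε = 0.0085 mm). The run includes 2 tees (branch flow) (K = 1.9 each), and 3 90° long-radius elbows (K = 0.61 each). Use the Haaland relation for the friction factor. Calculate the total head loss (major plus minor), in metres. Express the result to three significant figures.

V = 4Q/(πD²) = 1.056 m/s; V²/2g = 0.05689 m
Re = 4.49×10^5, ε/D = 3.97×10^-5 → f = 0.01377 (Haaland)
Major: h_f = f(L/D)·V²/2g = 0.01377·8645·0.05689 = 6.772 m
Minor: ΣK = 5.63; h_m = ΣK·V²/2g = 0.3203 m
Total H_L = 6.772 + 0.3203 = 7.092 m

H_L ≈ 7.09 m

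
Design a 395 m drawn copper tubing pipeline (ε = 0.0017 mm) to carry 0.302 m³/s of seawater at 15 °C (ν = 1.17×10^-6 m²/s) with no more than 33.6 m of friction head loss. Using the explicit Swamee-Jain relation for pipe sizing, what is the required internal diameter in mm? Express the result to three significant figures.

D ≈ 253 mm

Swamee-Jain (Type III): D = 0.66·[ε^1.25·(LQ²/(gh_f))^4.75 + ν·Q^9.4·(L/(gh_f))^5.2]^0.04
LQ²/(gh_f) = 0.1093; L/(gh_f) = 1.198
Term 1 = ε^1.25·(…)^4.75 = 1.67×10^-12; Term 2 = ν·Q^9.4·(…)^5.2 = 3.88×10^-11
D = 0.66·(1.67×10^-12 + 3.88×10^-11)^0.04 = 0.2534 m = 253 mm
Check: V = 5.99 m/s, Re = 1.30×10^6, f = 0.01131, h_f = 32.2 m ≈ 33.6 m ✓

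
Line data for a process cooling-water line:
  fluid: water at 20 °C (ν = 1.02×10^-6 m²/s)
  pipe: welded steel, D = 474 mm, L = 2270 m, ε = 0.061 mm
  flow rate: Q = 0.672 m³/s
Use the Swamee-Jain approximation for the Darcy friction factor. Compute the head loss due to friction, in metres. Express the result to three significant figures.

h_f ≈ 47.5 m

V = 4Q/(πD²) = 4·0.672/(π·0.474²) = 3.808 m/s
Re = VD/ν = 3.808·0.474/1.02×10^-6 = 1.77×10^6 → turbulent
ε/D = 0.061/474 = 1.29×10^-4
Swamee-Jain: f = 0.01343
h_f = f(L/D)V²/(2g) = 0.01343·(2270/0.474)·3.808²/(2·9.81) = 47.54 m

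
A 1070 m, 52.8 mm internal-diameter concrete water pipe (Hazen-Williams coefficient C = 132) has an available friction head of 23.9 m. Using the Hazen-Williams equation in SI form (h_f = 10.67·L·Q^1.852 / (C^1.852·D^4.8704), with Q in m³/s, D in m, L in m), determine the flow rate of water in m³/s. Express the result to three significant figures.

Q ≈ 0.00206 m³/s

Rearranging: Q = [h_f·C^1.852·D^4.8704 / (10.67·L)]^(1/1.852)
Q = [23.9·132^1.852·0.0528^4.8704 / (10.67·1070)]^0.540 = 0.002064 m³/s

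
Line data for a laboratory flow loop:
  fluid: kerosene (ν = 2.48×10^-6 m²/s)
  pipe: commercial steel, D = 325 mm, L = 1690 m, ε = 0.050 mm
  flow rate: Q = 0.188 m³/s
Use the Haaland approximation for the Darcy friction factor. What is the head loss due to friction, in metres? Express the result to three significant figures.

h_f ≈ 21.4 m

V = 4Q/(πD²) = 4·0.188/(π·0.325²) = 2.266 m/s
Re = VD/ν = 2.266·0.325/2.48×10^-6 = 2.97×10^5 → turbulent
ε/D = 0.050/325 = 1.54×10^-4
Haaland: f = 0.01571
h_f = f(L/D)V²/(2g) = 0.01571·(1690/0.325)·2.266²/(2·9.81) = 21.38 m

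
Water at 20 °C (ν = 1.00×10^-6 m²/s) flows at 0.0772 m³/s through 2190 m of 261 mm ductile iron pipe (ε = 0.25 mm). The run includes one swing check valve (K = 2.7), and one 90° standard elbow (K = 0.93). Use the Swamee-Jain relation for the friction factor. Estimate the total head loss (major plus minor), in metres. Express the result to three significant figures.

H_L ≈ 18.5 m

V = 4Q/(πD²) = 1.443 m/s; V²/2g = 0.1061 m
Re = 3.77×10^5, ε/D = 9.58×10^-4 → f = 0.02037 (Swamee-Jain)
Major: h_f = f(L/D)·V²/2g = 0.02037·8391·0.1061 = 18.14 m
Minor: ΣK = 3.63; h_m = ΣK·V²/2g = 0.3852 m
Total H_L = 18.14 + 0.3852 = 18.52 m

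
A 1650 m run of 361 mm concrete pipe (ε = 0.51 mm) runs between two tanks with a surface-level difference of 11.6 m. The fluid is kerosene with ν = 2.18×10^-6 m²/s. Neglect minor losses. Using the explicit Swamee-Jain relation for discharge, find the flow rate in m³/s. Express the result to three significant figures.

Swamee-Jain (Type II): Q = -0.965·√(gD⁵h_f/L)·ln[ε/(3.7D) + √(3.17ν²L/(gD³h_f))]
√(gD⁵h_f/L) = √(9.81·0.361⁵·11.6/1650) = 0.02056
ε/(3.7D) = 3.82×10^-4; √(3.17ν²L/(gD³h_f)) = 6.81×10^-5
Q = -0.965·0.02056·ln(4.500×10^-4) = 0.1529 m³/s
Check: V = 1.49 m/s, Re = 2.47×10^5, f = 0.02247, h_f = 11.7 m ≈ 11.6 m ✓

Q ≈ 0.153 m³/s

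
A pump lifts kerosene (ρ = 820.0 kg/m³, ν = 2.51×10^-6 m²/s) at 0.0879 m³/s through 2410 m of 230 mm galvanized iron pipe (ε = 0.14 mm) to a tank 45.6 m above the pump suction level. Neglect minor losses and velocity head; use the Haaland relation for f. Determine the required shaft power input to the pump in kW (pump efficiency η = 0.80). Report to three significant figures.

V = 4Q/(πD²) = 2.116 m/s; Re = 1.94×10^5; ε/D = 6.09×10^-4; f = 0.01923
h_f = f(L/D)V²/2g = 45.98 m
Total head H = z + h_f = 45.6 + 45.98 = 91.58 m
P_hyd = ρgQH = 820.0·9.81·0.0879·91.58 = 64.75 kW
P_shaft = P_hyd/η = 64.75/0.80 = 80.94 kW

P_shaft ≈ 80.9 kW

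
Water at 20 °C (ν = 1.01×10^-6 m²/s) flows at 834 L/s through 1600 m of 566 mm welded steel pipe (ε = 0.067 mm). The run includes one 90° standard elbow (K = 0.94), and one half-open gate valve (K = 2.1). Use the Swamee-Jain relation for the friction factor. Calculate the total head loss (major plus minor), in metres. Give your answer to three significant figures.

H_L ≈ 22.7 m

V = 4Q/(πD²) = 3.315 m/s; V²/2g = 0.5600 m
Re = 1.86×10^6, ε/D = 1.18×10^-4 → f = 0.01324 (Swamee-Jain)
Major: h_f = f(L/D)·V²/2g = 0.01324·2827·0.5600 = 20.95 m
Minor: ΣK = 3.04; h_m = ΣK·V²/2g = 1.702 m
Total H_L = 20.95 + 1.702 = 22.66 m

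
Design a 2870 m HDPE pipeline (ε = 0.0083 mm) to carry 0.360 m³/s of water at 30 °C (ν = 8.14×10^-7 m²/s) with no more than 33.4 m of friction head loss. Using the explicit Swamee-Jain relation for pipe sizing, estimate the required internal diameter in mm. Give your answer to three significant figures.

D ≈ 406 mm

Swamee-Jain (Type III): D = 0.66·[ε^1.25·(LQ²/(gh_f))^4.75 + ν·Q^9.4·(L/(gh_f))^5.2]^0.04
LQ²/(gh_f) = 1.135; L/(gh_f) = 8.759
Term 1 = ε^1.25·(…)^4.75 = 8.14×10^-7; Term 2 = ν·Q^9.4·(…)^5.2 = 4.37×10^-6
D = 0.66·(8.14×10^-7 + 4.37×10^-6)^0.04 = 0.4056 m = 406 mm
Check: V = 2.79 m/s, Re = 1.39×10^6, f = 0.01158, h_f = 32.4 m ≈ 33.4 m ✓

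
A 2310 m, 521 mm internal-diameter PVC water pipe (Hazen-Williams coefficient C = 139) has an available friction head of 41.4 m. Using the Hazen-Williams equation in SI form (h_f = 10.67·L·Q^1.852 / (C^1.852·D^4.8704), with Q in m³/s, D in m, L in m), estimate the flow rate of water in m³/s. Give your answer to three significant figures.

Rearranging: Q = [h_f·C^1.852·D^4.8704 / (10.67·L)]^(1/1.852)
Q = [41.4·139^1.852·0.521^4.8704 / (10.67·2310)]^0.540 = 0.7945 m³/s

Q ≈ 0.794 m³/s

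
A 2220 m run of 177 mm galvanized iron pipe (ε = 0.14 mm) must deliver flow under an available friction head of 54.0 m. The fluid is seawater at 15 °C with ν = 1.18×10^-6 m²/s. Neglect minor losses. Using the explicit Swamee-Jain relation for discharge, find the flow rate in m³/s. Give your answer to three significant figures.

Swamee-Jain (Type II): Q = -0.965·√(gD⁵h_f/L)·ln[ε/(3.7D) + √(3.17ν²L/(gD³h_f))]
√(gD⁵h_f/L) = √(9.81·0.177⁵·54.0/2220) = 0.006439
ε/(3.7D) = 2.14×10^-4; √(3.17ν²L/(gD³h_f)) = 5.78×10^-5
Q = -0.965·0.006439·ln(2.715×10^-4) = 0.05102 m³/s
Check: V = 2.07 m/s, Re = 3.11×10^5, f = 0.01979, h_f = 54.4 m ≈ 54.0 m ✓

Q ≈ 0.0510 m³/s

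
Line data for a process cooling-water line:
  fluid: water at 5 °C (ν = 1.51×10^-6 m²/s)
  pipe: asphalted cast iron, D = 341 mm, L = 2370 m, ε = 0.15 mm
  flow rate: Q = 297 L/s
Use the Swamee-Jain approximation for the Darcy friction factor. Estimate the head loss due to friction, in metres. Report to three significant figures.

h_f ≈ 64.0 m

V = 4Q/(πD²) = 4·0.297/(π·0.341²) = 3.252 m/s
Re = VD/ν = 3.252·0.341/1.51×10^-6 = 7.34×10^5 → turbulent
ε/D = 0.15/341 = 4.40×10^-4
Swamee-Jain: f = 0.01707
h_f = f(L/D)V²/(2g) = 0.01707·(2370/0.341)·3.252²/(2·9.81) = 63.96 m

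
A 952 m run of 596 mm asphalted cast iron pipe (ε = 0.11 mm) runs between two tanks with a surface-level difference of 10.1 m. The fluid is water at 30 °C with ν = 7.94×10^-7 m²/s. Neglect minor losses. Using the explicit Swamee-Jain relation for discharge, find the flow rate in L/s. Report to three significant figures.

Q ≈ 831 L/s

Swamee-Jain (Type II): Q = -0.965·√(gD⁵h_f/L)·ln[ε/(3.7D) + √(3.17ν²L/(gD³h_f))]
√(gD⁵h_f/L) = √(9.81·0.596⁵·10.1/952) = 0.08847
ε/(3.7D) = 4.99×10^-5; √(3.17ν²L/(gD³h_f)) = 9.52×10^-6
Q = -0.965·0.08847·ln(5.941×10^-5) = 0.8308 m³/s
Check: V = 2.98 m/s, Re = 2.24×10^6, f = 0.01407, h_f = 10.2 m ≈ 10.1 m ✓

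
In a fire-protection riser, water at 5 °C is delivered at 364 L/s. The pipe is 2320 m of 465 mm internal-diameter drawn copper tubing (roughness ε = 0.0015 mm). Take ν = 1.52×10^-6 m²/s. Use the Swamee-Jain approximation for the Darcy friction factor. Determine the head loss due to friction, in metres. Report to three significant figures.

V = 4Q/(πD²) = 4·0.364/(π·0.465²) = 2.143 m/s
Re = VD/ν = 2.143·0.465/1.52×10^-6 = 6.56×10^5 → turbulent
ε/D = 0.0015/465 = 3.23×10^-6
Swamee-Jain: f = 0.01254
h_f = f(L/D)V²/(2g) = 0.01254·(2320/0.465)·2.143²/(2·9.81) = 14.65 m

h_f ≈ 14.7 m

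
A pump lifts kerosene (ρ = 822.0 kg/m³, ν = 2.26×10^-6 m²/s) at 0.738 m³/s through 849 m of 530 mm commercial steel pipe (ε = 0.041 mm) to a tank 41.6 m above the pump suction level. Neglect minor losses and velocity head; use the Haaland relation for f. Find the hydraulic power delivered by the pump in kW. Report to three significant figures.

V = 4Q/(πD²) = 3.345 m/s; Re = 7.84×10^5; ε/D = 7.74×10^-5; f = 0.01329
h_f = f(L/D)V²/2g = 12.14 m
Total head H = z + h_f = 41.6 + 12.14 = 53.74 m
P_hyd = ρgQH = 822.0·9.81·0.738·53.74 = 319.8 kW

P_hyd ≈ 320 kW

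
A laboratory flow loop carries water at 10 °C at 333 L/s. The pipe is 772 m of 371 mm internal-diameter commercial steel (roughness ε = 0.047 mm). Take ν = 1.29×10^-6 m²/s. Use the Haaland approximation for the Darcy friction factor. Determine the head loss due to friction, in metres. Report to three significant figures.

h_f ≈ 13.9 m

V = 4Q/(πD²) = 4·0.333/(π·0.371²) = 3.080 m/s
Re = VD/ν = 3.080·0.371/1.29×10^-6 = 8.86×10^5 → turbulent
ε/D = 0.047/371 = 1.27×10^-4
Haaland: f = 0.01382
h_f = f(L/D)V²/(2g) = 0.01382·(772/0.371)·3.080²/(2·9.81) = 13.91 m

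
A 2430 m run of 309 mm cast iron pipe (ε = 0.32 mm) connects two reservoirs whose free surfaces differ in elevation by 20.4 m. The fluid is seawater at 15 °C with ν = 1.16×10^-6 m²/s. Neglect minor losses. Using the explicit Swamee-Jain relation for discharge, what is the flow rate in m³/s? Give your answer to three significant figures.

Q ≈ 0.118 m³/s

Swamee-Jain (Type II): Q = -0.965·√(gD⁵h_f/L)·ln[ε/(3.7D) + √(3.17ν²L/(gD³h_f))]
√(gD⁵h_f/L) = √(9.81·0.309⁵·20.4/2430) = 0.01523
ε/(3.7D) = 2.80×10^-4; √(3.17ν²L/(gD³h_f)) = 4.19×10^-5
Q = -0.965·0.01523·ln(3.218×10^-4) = 0.1182 m³/s
Check: V = 1.58 m/s, Re = 4.20×10^5, f = 0.02062, h_f = 20.5 m ≈ 20.4 m ✓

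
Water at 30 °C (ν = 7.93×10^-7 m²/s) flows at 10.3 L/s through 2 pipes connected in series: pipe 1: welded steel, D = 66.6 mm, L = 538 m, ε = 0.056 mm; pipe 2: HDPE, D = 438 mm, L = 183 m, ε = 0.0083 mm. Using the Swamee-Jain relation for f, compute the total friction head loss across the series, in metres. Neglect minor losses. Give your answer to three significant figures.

H ≈ 72.9 m

Pipe 1: V = 2.957 m/s, Re = 2.48×10^5, ε/D = 8.41×10^-4, f = 0.02026, h_1 = f(L/D)V²/2g = 72.93 m
Pipe 2: V = 0.06836 m/s, Re = 3.78×10^4, ε/D = 1.89×10^-5, f = 0.02221, h_2 = f(L/D)V²/2g = 0.002210 m
Series → Q common, losses add: H = Σh = 72.94 m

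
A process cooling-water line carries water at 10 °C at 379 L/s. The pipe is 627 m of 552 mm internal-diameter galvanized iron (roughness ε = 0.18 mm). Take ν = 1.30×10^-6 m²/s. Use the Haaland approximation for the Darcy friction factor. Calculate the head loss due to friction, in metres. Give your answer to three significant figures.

V = 4Q/(πD²) = 4·0.379/(π·0.552²) = 1.584 m/s
Re = VD/ν = 1.584·0.552/1.30×10^-6 = 6.72×10^5 → turbulent
ε/D = 0.18/552 = 3.26×10^-4
Haaland: f = 0.01610
h_f = f(L/D)V²/(2g) = 0.01610·(627/0.552)·1.584²/(2·9.81) = 2.337 m

h_f ≈ 2.34 m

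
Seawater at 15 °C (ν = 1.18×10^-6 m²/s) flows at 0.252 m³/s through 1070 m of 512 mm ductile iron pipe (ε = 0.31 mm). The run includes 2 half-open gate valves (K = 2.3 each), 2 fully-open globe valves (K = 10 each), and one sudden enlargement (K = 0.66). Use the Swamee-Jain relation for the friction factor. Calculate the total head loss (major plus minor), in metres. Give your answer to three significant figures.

H_L ≈ 4.86 m

V = 4Q/(πD²) = 1.224 m/s; V²/2g = 0.07636 m
Re = 5.31×10^5, ε/D = 6.05×10^-4 → f = 0.01836 (Swamee-Jain)
Major: h_f = f(L/D)·V²/2g = 0.01836·2090·0.07636 = 2.929 m
Minor: ΣK = 25.3; h_m = ΣK·V²/2g = 1.929 m
Total H_L = 2.929 + 1.929 = 4.858 m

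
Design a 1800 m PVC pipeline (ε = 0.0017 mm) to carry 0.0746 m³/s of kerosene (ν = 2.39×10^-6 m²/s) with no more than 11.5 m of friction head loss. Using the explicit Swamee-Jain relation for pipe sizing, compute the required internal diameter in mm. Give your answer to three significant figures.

Swamee-Jain (Type III): D = 0.66·[ε^1.25·(LQ²/(gh_f))^4.75 + ν·Q^9.4·(L/(gh_f))^5.2]^0.04
LQ²/(gh_f) = 0.08879; L/(gh_f) = 15.96
Term 1 = ε^1.25·(…)^4.75 = 6.21×10^-13; Term 2 = ν·Q^9.4·(…)^5.2 = 1.09×10^-10
D = 0.66·(6.21×10^-13 + 1.09×10^-10)^0.04 = 0.2637 m = 264 mm
Check: V = 1.37 m/s, Re = 1.51×10^5, f = 0.01648, h_f = 10.7 m ≈ 11.5 m ✓

D ≈ 264 mm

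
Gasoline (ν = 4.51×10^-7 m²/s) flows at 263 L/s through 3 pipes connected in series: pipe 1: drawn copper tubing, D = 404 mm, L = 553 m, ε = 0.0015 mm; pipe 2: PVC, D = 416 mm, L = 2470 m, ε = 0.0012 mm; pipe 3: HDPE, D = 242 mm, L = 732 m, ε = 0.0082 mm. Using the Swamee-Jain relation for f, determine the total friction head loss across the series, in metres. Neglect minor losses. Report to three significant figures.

H ≈ 70.9 m

Pipe 1: V = 2.052 m/s, Re = 1.84×10^6, ε/D = 3.71×10^-6, f = 0.01064, h_1 = f(L/D)V²/2g = 3.125 m
Pipe 2: V = 1.935 m/s, Re = 1.78×10^6, ε/D = 2.88×10^-6, f = 0.01066, h_2 = f(L/D)V²/2g = 12.08 m
Pipe 3: V = 5.718 m/s, Re = 3.07×10^6, ε/D = 3.39×10^-5, f = 0.01105, h_3 = f(L/D)V²/2g = 55.68 m
Series → Q common, losses add: H = Σh = 70.88 m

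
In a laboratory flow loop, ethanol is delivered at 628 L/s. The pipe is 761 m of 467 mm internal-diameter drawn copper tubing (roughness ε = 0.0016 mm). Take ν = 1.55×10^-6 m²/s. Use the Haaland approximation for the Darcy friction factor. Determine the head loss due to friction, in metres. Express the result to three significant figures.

h_f ≈ 12.8 m

V = 4Q/(πD²) = 4·0.628/(π·0.467²) = 3.666 m/s
Re = VD/ν = 3.666·0.467/1.55×10^-6 = 1.10×10^6 → turbulent
ε/D = 0.0016/467 = 3.43×10^-6
Haaland: f = 0.01146
h_f = f(L/D)V²/(2g) = 0.01146·(761/0.467)·3.666²/(2·9.81) = 12.79 m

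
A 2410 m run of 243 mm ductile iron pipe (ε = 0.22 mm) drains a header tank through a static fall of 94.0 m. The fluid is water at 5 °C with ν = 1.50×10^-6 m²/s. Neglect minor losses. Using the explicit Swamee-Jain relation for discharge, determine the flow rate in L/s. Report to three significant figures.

Swamee-Jain (Type II): Q = -0.965·√(gD⁵h_f/L)·ln[ε/(3.7D) + √(3.17ν²L/(gD³h_f))]
√(gD⁵h_f/L) = √(9.81·0.243⁵·94.0/2410) = 0.01801
ε/(3.7D) = 2.45×10^-4; √(3.17ν²L/(gD³h_f)) = 3.60×10^-5
Q = -0.965·0.01801·ln(2.807×10^-4) = 0.1421 m³/s
Check: V = 3.06 m/s, Re = 4.96×10^5, f = 0.01994, h_f = 94.6 m ≈ 94.0 m ✓

Q ≈ 142 L/s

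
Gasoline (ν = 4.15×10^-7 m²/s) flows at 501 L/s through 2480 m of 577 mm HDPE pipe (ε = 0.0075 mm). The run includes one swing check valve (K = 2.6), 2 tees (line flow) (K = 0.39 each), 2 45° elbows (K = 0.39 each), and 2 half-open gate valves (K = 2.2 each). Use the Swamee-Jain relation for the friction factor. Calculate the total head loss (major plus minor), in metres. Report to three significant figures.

V = 4Q/(πD²) = 1.916 m/s; V²/2g = 0.1871 m
Re = 2.66×10^6, ε/D = 1.30×10^-5 → f = 0.01047 (Swamee-Jain)
Major: h_f = f(L/D)·V²/2g = 0.01047·4298·0.1871 = 8.419 m
Minor: ΣK = 8.56; h_m = ΣK·V²/2g = 1.602 m
Total H_L = 8.419 + 1.602 = 10.02 m

H_L ≈ 10.0 m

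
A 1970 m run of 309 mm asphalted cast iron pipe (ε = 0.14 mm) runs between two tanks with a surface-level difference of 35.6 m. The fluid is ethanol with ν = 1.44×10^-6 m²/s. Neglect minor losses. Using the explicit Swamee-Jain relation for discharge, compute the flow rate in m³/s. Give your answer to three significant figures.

Swamee-Jain (Type II): Q = -0.965·√(gD⁵h_f/L)·ln[ε/(3.7D) + √(3.17ν²L/(gD³h_f))]
√(gD⁵h_f/L) = √(9.81·0.309⁵·35.6/1970) = 0.02235
ε/(3.7D) = 1.22×10^-4; √(3.17ν²L/(gD³h_f)) = 3.55×10^-5
Q = -0.965·0.02235·ln(1.579×10^-4) = 0.1888 m³/s
Check: V = 2.52 m/s, Re = 5.40×10^5, f = 0.01741, h_f = 35.8 m ≈ 35.6 m ✓

Q ≈ 0.189 m³/s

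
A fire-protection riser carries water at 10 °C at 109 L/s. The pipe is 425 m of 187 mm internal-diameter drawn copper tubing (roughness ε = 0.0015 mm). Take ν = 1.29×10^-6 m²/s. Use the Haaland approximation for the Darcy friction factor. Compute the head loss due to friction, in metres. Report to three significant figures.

V = 4Q/(πD²) = 4·0.109/(π·0.187²) = 3.969 m/s
Re = VD/ν = 3.969·0.187/1.29×10^-6 = 5.75×10^5 → turbulent
ε/D = 0.0015/187 = 8.02×10^-6
Haaland: f = 0.01284
h_f = f(L/D)V²/(2g) = 0.01284·(425/0.187)·3.969²/(2·9.81) = 23.43 m

h_f ≈ 23.4 m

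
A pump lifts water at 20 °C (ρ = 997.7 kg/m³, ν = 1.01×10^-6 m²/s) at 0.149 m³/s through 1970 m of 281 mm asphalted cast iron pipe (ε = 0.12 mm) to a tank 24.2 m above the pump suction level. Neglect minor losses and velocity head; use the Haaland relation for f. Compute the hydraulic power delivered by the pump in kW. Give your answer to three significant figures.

V = 4Q/(πD²) = 2.403 m/s; Re = 6.68×10^5; ε/D = 4.27×10^-4; f = 0.01688
h_f = f(L/D)V²/2g = 34.81 m
Total head H = z + h_f = 24.2 + 34.81 = 59.01 m
P_hyd = ρgQH = 997.7·9.81·0.149·59.01 = 86.05 kW

P_hyd ≈ 86.1 kW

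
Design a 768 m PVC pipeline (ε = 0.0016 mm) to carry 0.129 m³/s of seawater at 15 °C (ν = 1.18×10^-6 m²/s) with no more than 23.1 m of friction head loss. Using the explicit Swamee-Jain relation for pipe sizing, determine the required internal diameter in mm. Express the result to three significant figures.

D ≈ 228 mm

Swamee-Jain (Type III): D = 0.66·[ε^1.25·(LQ²/(gh_f))^4.75 + ν·Q^9.4·(L/(gh_f))^5.2]^0.04
LQ²/(gh_f) = 0.05640; L/(gh_f) = 3.389
Term 1 = ε^1.25·(…)^4.75 = 6.66×10^-14; Term 2 = ν·Q^9.4·(…)^5.2 = 2.94×10^-12
D = 0.66·(6.66×10^-14 + 2.94×10^-12)^0.04 = 0.2284 m = 228 mm
Check: V = 3.15 m/s, Re = 6.09×10^5, f = 0.01277, h_f = 21.7 m ≈ 23.1 m ✓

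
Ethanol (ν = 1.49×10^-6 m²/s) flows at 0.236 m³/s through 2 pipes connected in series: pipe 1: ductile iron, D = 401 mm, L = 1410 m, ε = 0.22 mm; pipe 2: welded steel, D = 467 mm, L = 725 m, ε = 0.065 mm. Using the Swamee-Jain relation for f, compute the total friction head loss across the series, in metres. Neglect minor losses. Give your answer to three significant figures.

Pipe 1: V = 1.869 m/s, Re = 5.03×10^5, ε/D = 5.49×10^-4, f = 0.01807, h_1 = f(L/D)V²/2g = 11.31 m
Pipe 2: V = 1.378 m/s, Re = 4.32×10^5, ε/D = 1.39×10^-4, f = 0.01514, h_2 = f(L/D)V²/2g = 2.274 m
Series → Q common, losses add: H = Σh = 13.58 m

H ≈ 13.6 m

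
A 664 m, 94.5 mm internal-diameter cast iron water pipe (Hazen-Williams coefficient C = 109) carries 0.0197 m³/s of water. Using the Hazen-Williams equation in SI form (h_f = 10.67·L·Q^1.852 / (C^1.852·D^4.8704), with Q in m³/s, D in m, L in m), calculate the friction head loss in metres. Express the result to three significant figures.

h_f ≈ 81.0 m

h_f = 10.67·664·0.0197^1.852 / (109^1.852·0.0945^4.8704) = 80.99 m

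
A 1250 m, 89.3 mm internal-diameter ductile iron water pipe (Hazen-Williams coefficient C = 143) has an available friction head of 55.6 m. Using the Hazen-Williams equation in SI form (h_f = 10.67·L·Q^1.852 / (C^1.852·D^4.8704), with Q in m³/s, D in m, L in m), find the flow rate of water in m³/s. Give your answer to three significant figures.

Rearranging: Q = [h_f·C^1.852·D^4.8704 / (10.67·L)]^(1/1.852)
Q = [55.6·143^1.852·0.0893^4.8704 / (10.67·1250)]^0.540 = 0.01292 m³/s

Q ≈ 0.0129 m³/s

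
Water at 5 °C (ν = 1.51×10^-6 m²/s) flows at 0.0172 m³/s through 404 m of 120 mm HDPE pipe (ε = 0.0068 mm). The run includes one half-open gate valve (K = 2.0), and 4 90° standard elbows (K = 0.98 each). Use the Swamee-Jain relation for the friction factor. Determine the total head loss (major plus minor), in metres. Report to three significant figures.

V = 4Q/(πD²) = 1.521 m/s; V²/2g = 0.1179 m
Re = 1.21×10^5, ε/D = 5.67×10^-5 → f = 0.01755 (Swamee-Jain)
Major: h_f = f(L/D)·V²/2g = 0.01755·3367·0.1179 = 6.967 m
Minor: ΣK = 5.92; h_m = ΣK·V²/2g = 0.6979 m
Total H_L = 6.967 + 0.6979 = 7.665 m

H_L ≈ 7.66 m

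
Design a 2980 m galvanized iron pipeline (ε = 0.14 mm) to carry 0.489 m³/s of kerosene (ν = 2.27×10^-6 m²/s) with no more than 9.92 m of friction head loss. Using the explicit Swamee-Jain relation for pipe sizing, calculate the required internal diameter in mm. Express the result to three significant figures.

D ≈ 632 mm

Swamee-Jain (Type III): D = 0.66·[ε^1.25·(LQ²/(gh_f))^4.75 + ν·Q^9.4·(L/(gh_f))^5.2]^0.04
LQ²/(gh_f) = 7.322; L/(gh_f) = 30.62
Term 1 = ε^1.25·(…)^4.75 = 0.195; Term 2 = ν·Q^9.4·(…)^5.2 = 0.146
D = 0.66·(0.195 + 0.146)^0.04 = 0.6322 m = 632 mm
Check: V = 1.56 m/s, Re = 4.34×10^5, f = 0.01590, h_f = 9.27 m ≈ 9.92 m ✓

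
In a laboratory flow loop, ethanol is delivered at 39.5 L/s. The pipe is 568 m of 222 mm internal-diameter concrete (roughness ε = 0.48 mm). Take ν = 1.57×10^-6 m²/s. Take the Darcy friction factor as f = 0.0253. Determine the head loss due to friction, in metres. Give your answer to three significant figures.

V = 4Q/(πD²) = 4·0.0395/(π·0.222²) = 1.020 m/s
h_f = f(L/D)V²/(2g) = 0.02530·(568/0.222)·1.020²/(2·9.81) = 3.436 m

h_f ≈ 3.44 m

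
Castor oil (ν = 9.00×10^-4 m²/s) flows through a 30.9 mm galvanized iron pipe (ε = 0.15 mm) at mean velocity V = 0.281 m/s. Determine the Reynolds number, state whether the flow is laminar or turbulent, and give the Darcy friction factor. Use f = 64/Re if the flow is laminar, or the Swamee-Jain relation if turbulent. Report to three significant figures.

Re = VD/ν = 0.2810·0.0309/9.00×10^-4 = 9.65
Re < 2300 → laminar → f = 64/Re = 6.634

Re ≈ 9.65; laminar; f = 64/Re ≈ 6.63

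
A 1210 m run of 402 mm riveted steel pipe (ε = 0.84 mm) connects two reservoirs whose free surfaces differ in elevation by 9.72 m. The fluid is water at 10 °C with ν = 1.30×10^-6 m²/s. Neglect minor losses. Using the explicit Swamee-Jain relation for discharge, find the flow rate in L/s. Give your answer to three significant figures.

Q ≈ 206 L/s

Swamee-Jain (Type II): Q = -0.965·√(gD⁵h_f/L)·ln[ε/(3.7D) + √(3.17ν²L/(gD³h_f))]
√(gD⁵h_f/L) = √(9.81·0.402⁵·9.72/1210) = 0.02876
ε/(3.7D) = 5.65×10^-4; √(3.17ν²L/(gD³h_f)) = 3.23×10^-5
Q = -0.965·0.02876·ln(5.971×10^-4) = 0.2060 m³/s
Check: V = 1.62 m/s, Re = 5.02×10^5, f = 0.02416, h_f = 9.77 m ≈ 9.72 m ✓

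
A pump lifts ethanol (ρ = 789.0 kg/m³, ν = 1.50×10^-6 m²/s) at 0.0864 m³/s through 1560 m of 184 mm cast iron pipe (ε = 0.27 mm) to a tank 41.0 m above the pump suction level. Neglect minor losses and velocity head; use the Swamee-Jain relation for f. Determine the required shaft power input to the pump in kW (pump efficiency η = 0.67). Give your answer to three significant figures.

P_shaft ≈ 142 kW

V = 4Q/(πD²) = 3.249 m/s; Re = 3.99×10^5; ε/D = 0.00147; f = 0.02231
h_f = f(L/D)V²/2g = 101.8 m
Total head H = z + h_f = 41.0 + 101.8 = 142.8 m
P_hyd = ρgQH = 789.0·9.81·0.0864·142.8 = 95.47 kW
P_shaft = P_hyd/η = 95.47/0.67 = 142.5 kW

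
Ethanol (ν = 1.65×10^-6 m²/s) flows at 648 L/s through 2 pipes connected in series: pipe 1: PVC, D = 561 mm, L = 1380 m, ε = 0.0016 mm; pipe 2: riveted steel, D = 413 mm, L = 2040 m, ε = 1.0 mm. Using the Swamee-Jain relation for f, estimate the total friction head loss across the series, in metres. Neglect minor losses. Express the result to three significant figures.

Pipe 1: V = 2.622 m/s, Re = 8.91×10^5, ε/D = 2.85×10^-6, f = 0.01190, h_1 = f(L/D)V²/2g = 10.26 m
Pipe 2: V = 4.837 m/s, Re = 1.21×10^6, ε/D = 0.00242, f = 0.02485, h_2 = f(L/D)V²/2g = 146.4 m
Series → Q common, losses add: H = Σh = 156.7 m

H ≈ 157 m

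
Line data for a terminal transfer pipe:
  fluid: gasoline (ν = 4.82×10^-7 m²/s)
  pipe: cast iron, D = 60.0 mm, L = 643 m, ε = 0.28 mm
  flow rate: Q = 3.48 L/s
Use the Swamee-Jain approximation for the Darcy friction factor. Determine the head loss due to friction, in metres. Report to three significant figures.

h_f ≈ 25.3 m

V = 4Q/(πD²) = 4·0.00348/(π·0.0600²) = 1.231 m/s
Re = VD/ν = 1.231·0.0600/4.82×10^-7 = 1.53×10^5 → turbulent
ε/D = 0.28/60.0 = 0.00467
Swamee-Jain: f = 0.03059
h_f = f(L/D)V²/(2g) = 0.03059·(643/0.0600)·1.231²/(2·9.81) = 25.31 m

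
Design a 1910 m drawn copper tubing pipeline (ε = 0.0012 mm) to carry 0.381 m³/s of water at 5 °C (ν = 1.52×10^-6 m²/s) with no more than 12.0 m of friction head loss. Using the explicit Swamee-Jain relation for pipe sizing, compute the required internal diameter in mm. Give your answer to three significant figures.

D ≈ 480 mm

Swamee-Jain (Type III): D = 0.66·[ε^1.25·(LQ²/(gh_f))^4.75 + ν·Q^9.4·(L/(gh_f))^5.2]^0.04
LQ²/(gh_f) = 2.355; L/(gh_f) = 16.22
Term 1 = ε^1.25·(…)^4.75 = 2.32×10^-6; Term 2 = ν·Q^9.4·(…)^5.2 = 3.43×10^-4
D = 0.66·(2.32×10^-6 + 3.43×10^-4)^0.04 = 0.4798 m = 480 mm
Check: V = 2.11 m/s, Re = 6.65×10^5, f = 0.01250, h_f = 11.3 m ≈ 12.0 m ✓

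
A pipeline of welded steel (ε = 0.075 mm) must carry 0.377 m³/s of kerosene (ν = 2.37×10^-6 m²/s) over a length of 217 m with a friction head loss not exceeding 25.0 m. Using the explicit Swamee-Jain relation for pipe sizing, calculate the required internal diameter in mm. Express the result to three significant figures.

Swamee-Jain (Type III): D = 0.66·[ε^1.25·(LQ²/(gh_f))^4.75 + ν·Q^9.4·(L/(gh_f))^5.2]^0.04
LQ²/(gh_f) = 0.1258; L/(gh_f) = 0.8848
Term 1 = ε^1.25·(…)^4.75 = 3.69×10^-10; Term 2 = ν·Q^9.4·(…)^5.2 = 1.31×10^-10
D = 0.66·(3.69×10^-10 + 1.31×10^-10)^0.04 = 0.2802 m = 280 mm
Check: V = 6.11 m/s, Re = 7.23×10^5, f = 0.01572, h_f = 23.2 m ≈ 25.0 m ✓

D ≈ 280 mm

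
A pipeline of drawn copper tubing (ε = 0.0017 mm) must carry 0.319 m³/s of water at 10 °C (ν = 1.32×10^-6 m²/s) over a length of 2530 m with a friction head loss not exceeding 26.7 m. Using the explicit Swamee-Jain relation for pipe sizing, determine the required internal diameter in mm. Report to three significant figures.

D ≈ 401 mm

Swamee-Jain (Type III): D = 0.66·[ε^1.25·(LQ²/(gh_f))^4.75 + ν·Q^9.4·(L/(gh_f))^5.2]^0.04
LQ²/(gh_f) = 0.9829; L/(gh_f) = 9.659
Term 1 = ε^1.25·(…)^4.75 = 5.66×10^-8; Term 2 = ν·Q^9.4·(…)^5.2 = 3.78×10^-6
D = 0.66·(5.66×10^-8 + 3.78×10^-6)^0.04 = 0.4008 m = 401 mm
Check: V = 2.53 m/s, Re = 7.68×10^5, f = 0.01223, h_f = 25.2 m ≈ 26.7 m ✓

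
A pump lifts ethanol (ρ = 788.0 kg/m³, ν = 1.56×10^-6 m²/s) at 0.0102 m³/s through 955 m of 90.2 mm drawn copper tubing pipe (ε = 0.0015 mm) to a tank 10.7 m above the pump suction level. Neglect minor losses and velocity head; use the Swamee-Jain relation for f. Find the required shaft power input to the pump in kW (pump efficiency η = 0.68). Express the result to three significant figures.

P_shaft ≈ 4.15 kW

V = 4Q/(πD²) = 1.596 m/s; Re = 9.23×10^4; ε/D = 1.66×10^-5; f = 0.01826
h_f = f(L/D)V²/2g = 25.11 m
Total head H = z + h_f = 10.7 + 25.11 = 35.81 m
P_hyd = ρgQH = 788.0·9.81·0.0102·35.81 = 2.824 kW
P_shaft = P_hyd/η = 2.824/0.68 = 4.152 kW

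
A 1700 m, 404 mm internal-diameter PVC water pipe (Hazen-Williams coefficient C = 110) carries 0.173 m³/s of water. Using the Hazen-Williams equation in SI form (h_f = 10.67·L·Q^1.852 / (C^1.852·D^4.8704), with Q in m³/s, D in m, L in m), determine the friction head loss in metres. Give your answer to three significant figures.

h_f ≈ 9.64 m

h_f = 10.67·1700·0.173^1.852 / (110^1.852·0.404^4.8704) = 9.636 m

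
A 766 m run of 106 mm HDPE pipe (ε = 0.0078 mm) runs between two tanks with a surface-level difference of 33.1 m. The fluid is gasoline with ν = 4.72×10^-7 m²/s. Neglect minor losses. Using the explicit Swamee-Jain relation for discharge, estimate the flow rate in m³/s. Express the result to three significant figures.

Q ≈ 0.0224 m³/s

Swamee-Jain (Type II): Q = -0.965·√(gD⁵h_f/L)·ln[ε/(3.7D) + √(3.17ν²L/(gD³h_f))]
√(gD⁵h_f/L) = √(9.81·0.106⁵·33.1/766) = 0.002382
ε/(3.7D) = 1.99×10^-5; √(3.17ν²L/(gD³h_f)) = 3.74×10^-5
Q = -0.965·0.002382·ln(5.729×10^-5) = 0.02245 m³/s
Check: V = 2.54 m/s, Re = 5.71×10^5, f = 0.01391, h_f = 33.2 m ≈ 33.1 m ✓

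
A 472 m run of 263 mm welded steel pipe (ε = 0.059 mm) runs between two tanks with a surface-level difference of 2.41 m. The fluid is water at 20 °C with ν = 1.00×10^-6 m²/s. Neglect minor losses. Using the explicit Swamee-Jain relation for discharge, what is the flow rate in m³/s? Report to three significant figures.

Swamee-Jain (Type II): Q = -0.965·√(gD⁵h_f/L)·ln[ε/(3.7D) + √(3.17ν²L/(gD³h_f))]
√(gD⁵h_f/L) = √(9.81·0.263⁵·2.41/472) = 0.007939
ε/(3.7D) = 6.06×10^-5; √(3.17ν²L/(gD³h_f)) = 5.90×10^-5
Q = -0.965·0.007939·ln(1.196×10^-4) = 0.06919 m³/s
Check: V = 1.27 m/s, Re = 3.35×10^5, f = 0.01632, h_f = 2.42 m ≈ 2.41 m ✓

Q ≈ 0.0692 m³/s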